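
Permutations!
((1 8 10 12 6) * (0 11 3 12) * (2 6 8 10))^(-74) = ((0 11 3 12 8 2 6 1 10))^(-74) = (0 1 2 12 11 10 6 8 3)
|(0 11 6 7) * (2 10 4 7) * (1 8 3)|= |(0 11 6 2 10 4 7)(1 8 3)|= 21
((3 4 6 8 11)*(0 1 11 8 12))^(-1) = ((0 1 11 3 4 6 12))^(-1) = (0 12 6 4 3 11 1)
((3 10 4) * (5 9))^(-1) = ((3 10 4)(5 9))^(-1) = (3 4 10)(5 9)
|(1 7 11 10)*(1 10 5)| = |(1 7 11 5)| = 4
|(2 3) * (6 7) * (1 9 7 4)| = 10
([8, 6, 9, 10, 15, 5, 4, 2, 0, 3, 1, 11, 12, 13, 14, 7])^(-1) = (0 8)(1 10 3 9 2 7 15 4 6)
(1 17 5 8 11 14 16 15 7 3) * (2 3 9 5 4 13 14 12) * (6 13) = (1 17 4 6 13 14 16 15 7 9 5 8 11 12 2 3) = [0, 17, 3, 1, 6, 8, 13, 9, 11, 5, 10, 12, 2, 14, 16, 7, 15, 4]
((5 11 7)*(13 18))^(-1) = (5 7 11)(13 18)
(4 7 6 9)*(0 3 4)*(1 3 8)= (0 8 1 3 4 7 6 9)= [8, 3, 2, 4, 7, 5, 9, 6, 1, 0]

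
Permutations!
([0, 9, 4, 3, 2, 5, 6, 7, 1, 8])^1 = [0, 9, 4, 3, 2, 5, 6, 7, 1, 8]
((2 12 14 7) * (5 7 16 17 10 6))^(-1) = (2 7 5 6 10 17 16 14 12)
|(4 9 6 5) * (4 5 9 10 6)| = |(4 10 6 9)| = 4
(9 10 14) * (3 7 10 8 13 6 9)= (3 7 10 14)(6 9 8 13)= [0, 1, 2, 7, 4, 5, 9, 10, 13, 8, 14, 11, 12, 6, 3]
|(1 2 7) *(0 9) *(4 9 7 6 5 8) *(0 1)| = 14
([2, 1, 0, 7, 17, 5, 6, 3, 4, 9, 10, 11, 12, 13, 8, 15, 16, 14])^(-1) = [2, 1, 0, 7, 8, 5, 6, 3, 14, 9, 10, 11, 12, 13, 17, 15, 16, 4]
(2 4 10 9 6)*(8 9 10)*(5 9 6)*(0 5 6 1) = (10)(0 5 9 6 2 4 8 1) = [5, 0, 4, 3, 8, 9, 2, 7, 1, 6, 10]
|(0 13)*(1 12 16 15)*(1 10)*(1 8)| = |(0 13)(1 12 16 15 10 8)| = 6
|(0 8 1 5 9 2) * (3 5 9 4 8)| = |(0 3 5 4 8 1 9 2)| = 8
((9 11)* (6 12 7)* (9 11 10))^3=((6 12 7)(9 10))^3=(12)(9 10)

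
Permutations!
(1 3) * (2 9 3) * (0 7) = [7, 2, 9, 1, 4, 5, 6, 0, 8, 3] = (0 7)(1 2 9 3)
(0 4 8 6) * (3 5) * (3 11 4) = (0 3 5 11 4 8 6) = [3, 1, 2, 5, 8, 11, 0, 7, 6, 9, 10, 4]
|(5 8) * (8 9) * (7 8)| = |(5 9 7 8)| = 4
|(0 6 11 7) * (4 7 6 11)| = |(0 11 6 4 7)| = 5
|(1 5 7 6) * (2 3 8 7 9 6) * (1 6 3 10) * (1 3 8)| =8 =|(1 5 9 8 7 2 10 3)|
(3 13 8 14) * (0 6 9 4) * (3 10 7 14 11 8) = [6, 1, 2, 13, 0, 5, 9, 14, 11, 4, 7, 8, 12, 3, 10] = (0 6 9 4)(3 13)(7 14 10)(8 11)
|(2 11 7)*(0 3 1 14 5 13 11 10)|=10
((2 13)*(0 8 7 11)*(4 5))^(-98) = ((0 8 7 11)(2 13)(4 5))^(-98) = (13)(0 7)(8 11)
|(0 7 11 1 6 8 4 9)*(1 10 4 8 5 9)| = 9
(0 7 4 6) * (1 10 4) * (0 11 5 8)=[7, 10, 2, 3, 6, 8, 11, 1, 0, 9, 4, 5]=(0 7 1 10 4 6 11 5 8)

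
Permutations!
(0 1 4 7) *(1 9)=(0 9 1 4 7)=[9, 4, 2, 3, 7, 5, 6, 0, 8, 1]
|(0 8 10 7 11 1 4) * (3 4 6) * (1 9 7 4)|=12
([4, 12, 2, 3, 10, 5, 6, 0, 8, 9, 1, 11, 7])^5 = [7, 10, 2, 3, 0, 5, 6, 12, 8, 9, 4, 11, 1]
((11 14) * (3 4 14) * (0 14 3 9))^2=((0 14 11 9)(3 4))^2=(0 11)(9 14)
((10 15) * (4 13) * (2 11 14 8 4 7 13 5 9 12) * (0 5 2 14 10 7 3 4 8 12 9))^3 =((0 5)(2 11 10 15 7 13 3 4)(12 14))^3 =(0 5)(2 15 3 11 7 4 10 13)(12 14)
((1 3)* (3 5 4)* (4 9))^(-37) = ((1 5 9 4 3))^(-37) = (1 4 5 3 9)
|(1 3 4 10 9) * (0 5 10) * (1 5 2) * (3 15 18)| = |(0 2 1 15 18 3 4)(5 10 9)| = 21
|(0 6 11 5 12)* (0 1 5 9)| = |(0 6 11 9)(1 5 12)| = 12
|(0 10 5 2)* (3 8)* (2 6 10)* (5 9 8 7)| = 14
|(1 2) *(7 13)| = |(1 2)(7 13)| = 2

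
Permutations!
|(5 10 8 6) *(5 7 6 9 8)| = 2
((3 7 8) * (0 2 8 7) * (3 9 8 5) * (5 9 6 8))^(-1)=((0 2 9 5 3)(6 8))^(-1)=(0 3 5 9 2)(6 8)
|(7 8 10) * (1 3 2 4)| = 12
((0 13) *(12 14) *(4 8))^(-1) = ((0 13)(4 8)(12 14))^(-1) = (0 13)(4 8)(12 14)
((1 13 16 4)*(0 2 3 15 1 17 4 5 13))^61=(0 2 3 15 1)(4 17)(5 13 16)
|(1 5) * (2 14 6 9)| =|(1 5)(2 14 6 9)| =4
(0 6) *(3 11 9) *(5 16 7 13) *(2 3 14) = [6, 1, 3, 11, 4, 16, 0, 13, 8, 14, 10, 9, 12, 5, 2, 15, 7] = (0 6)(2 3 11 9 14)(5 16 7 13)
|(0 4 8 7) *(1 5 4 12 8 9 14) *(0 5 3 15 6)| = |(0 12 8 7 5 4 9 14 1 3 15 6)| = 12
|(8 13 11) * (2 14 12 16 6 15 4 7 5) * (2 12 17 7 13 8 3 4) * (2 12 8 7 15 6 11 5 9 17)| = |(2 14)(3 4 13 5 8 7 9 17 15 12 16 11)| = 12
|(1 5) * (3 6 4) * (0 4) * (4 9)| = 10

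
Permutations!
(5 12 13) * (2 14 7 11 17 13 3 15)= (2 14 7 11 17 13 5 12 3 15)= [0, 1, 14, 15, 4, 12, 6, 11, 8, 9, 10, 17, 3, 5, 7, 2, 16, 13]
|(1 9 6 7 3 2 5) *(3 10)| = 8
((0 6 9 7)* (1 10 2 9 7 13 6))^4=(0 9)(1 13)(2 7)(6 10)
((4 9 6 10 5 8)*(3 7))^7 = (3 7)(4 9 6 10 5 8)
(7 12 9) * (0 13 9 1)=[13, 0, 2, 3, 4, 5, 6, 12, 8, 7, 10, 11, 1, 9]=(0 13 9 7 12 1)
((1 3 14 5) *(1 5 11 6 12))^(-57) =((1 3 14 11 6 12))^(-57) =(1 11)(3 6)(12 14)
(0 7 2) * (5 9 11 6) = (0 7 2)(5 9 11 6) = [7, 1, 0, 3, 4, 9, 5, 2, 8, 11, 10, 6]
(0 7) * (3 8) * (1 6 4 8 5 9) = (0 7)(1 6 4 8 3 5 9) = [7, 6, 2, 5, 8, 9, 4, 0, 3, 1]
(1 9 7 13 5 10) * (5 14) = (1 9 7 13 14 5 10) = [0, 9, 2, 3, 4, 10, 6, 13, 8, 7, 1, 11, 12, 14, 5]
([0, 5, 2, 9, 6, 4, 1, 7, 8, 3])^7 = (1 6 4 5)(3 9)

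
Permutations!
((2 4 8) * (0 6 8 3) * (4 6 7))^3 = ((0 7 4 3)(2 6 8))^3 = (8)(0 3 4 7)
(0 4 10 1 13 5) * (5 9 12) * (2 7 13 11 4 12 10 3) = [12, 11, 7, 2, 3, 0, 6, 13, 8, 10, 1, 4, 5, 9] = (0 12 5)(1 11 4 3 2 7 13 9 10)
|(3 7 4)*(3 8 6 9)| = |(3 7 4 8 6 9)| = 6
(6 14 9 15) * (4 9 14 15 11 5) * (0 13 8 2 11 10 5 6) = [13, 1, 11, 3, 9, 4, 15, 7, 2, 10, 5, 6, 12, 8, 14, 0] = (0 13 8 2 11 6 15)(4 9 10 5)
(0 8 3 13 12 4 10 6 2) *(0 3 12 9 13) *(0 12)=(0 8)(2 3 12 4 10 6)(9 13)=[8, 1, 3, 12, 10, 5, 2, 7, 0, 13, 6, 11, 4, 9]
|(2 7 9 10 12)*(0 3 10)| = |(0 3 10 12 2 7 9)| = 7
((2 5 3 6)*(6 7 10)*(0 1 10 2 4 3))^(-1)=((0 1 10 6 4 3 7 2 5))^(-1)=(0 5 2 7 3 4 6 10 1)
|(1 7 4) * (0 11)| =6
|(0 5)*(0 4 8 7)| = 5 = |(0 5 4 8 7)|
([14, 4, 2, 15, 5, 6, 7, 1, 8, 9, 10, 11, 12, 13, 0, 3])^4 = [0, 7, 2, 3, 1, 4, 5, 6, 8, 9, 10, 11, 12, 13, 14, 15]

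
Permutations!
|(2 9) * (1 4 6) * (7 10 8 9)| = 15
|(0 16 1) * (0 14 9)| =|(0 16 1 14 9)| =5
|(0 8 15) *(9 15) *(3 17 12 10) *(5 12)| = 20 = |(0 8 9 15)(3 17 5 12 10)|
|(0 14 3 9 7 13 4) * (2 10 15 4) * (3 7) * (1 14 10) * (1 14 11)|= 4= |(0 10 15 4)(1 11)(2 14 7 13)(3 9)|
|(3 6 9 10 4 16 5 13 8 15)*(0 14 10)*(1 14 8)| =42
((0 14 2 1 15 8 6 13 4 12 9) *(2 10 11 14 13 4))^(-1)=(0 9 12 4 6 8 15 1 2 13)(10 14 11)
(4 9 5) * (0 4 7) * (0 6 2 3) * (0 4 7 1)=(0 7 6 2 3 4 9 5 1)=[7, 0, 3, 4, 9, 1, 2, 6, 8, 5]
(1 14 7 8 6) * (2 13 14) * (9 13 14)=(1 2 14 7 8 6)(9 13)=[0, 2, 14, 3, 4, 5, 1, 8, 6, 13, 10, 11, 12, 9, 7]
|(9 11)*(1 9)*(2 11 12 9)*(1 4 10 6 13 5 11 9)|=12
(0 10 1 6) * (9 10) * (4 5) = (0 9 10 1 6)(4 5) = [9, 6, 2, 3, 5, 4, 0, 7, 8, 10, 1]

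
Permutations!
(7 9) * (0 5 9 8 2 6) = (0 5 9 7 8 2 6) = [5, 1, 6, 3, 4, 9, 0, 8, 2, 7]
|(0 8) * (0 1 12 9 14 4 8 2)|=6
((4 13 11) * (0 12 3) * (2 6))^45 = (13)(2 6)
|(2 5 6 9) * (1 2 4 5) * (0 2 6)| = |(0 2 1 6 9 4 5)| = 7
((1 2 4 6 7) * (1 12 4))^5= (1 2)(4 6 7 12)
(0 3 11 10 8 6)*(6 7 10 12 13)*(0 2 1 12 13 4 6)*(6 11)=(0 3 6 2 1 12 4 11 13)(7 10 8)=[3, 12, 1, 6, 11, 5, 2, 10, 7, 9, 8, 13, 4, 0]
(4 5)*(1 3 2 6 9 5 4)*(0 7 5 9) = (9)(0 7 5 1 3 2 6) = [7, 3, 6, 2, 4, 1, 0, 5, 8, 9]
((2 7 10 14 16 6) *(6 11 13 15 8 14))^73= ((2 7 10 6)(8 14 16 11 13 15))^73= (2 7 10 6)(8 14 16 11 13 15)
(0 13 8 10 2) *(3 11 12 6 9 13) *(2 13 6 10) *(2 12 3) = (0 2)(3 11)(6 9)(8 12 10 13) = [2, 1, 0, 11, 4, 5, 9, 7, 12, 6, 13, 3, 10, 8]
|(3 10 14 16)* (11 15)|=|(3 10 14 16)(11 15)|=4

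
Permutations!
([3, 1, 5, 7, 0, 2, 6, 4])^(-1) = [4, 1, 5, 0, 7, 2, 6, 3]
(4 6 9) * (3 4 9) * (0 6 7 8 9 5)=[6, 1, 2, 4, 7, 0, 3, 8, 9, 5]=(0 6 3 4 7 8 9 5)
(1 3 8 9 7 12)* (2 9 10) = (1 3 8 10 2 9 7 12) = [0, 3, 9, 8, 4, 5, 6, 12, 10, 7, 2, 11, 1]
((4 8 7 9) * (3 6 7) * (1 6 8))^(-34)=((1 6 7 9 4)(3 8))^(-34)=(1 6 7 9 4)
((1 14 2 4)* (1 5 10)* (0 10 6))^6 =((0 10 1 14 2 4 5 6))^6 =(0 5 2 1)(4 14 10 6)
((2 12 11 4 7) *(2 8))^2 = (2 11 7)(4 8 12)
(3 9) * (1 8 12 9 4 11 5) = (1 8 12 9 3 4 11 5) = [0, 8, 2, 4, 11, 1, 6, 7, 12, 3, 10, 5, 9]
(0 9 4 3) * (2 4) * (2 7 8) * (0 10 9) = [0, 1, 4, 10, 3, 5, 6, 8, 2, 7, 9] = (2 4 3 10 9 7 8)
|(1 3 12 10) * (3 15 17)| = 6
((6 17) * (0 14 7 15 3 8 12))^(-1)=(0 12 8 3 15 7 14)(6 17)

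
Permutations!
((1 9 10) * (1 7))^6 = (1 10)(7 9)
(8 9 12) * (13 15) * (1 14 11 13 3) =(1 14 11 13 15 3)(8 9 12) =[0, 14, 2, 1, 4, 5, 6, 7, 9, 12, 10, 13, 8, 15, 11, 3]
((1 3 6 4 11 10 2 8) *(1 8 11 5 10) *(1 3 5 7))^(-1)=((1 5 10 2 11 3 6 4 7))^(-1)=(1 7 4 6 3 11 2 10 5)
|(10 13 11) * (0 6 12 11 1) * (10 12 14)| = 6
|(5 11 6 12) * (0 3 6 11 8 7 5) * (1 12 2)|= |(0 3 6 2 1 12)(5 8 7)|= 6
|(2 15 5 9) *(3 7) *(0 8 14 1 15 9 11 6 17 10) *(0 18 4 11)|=|(0 8 14 1 15 5)(2 9)(3 7)(4 11 6 17 10 18)|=6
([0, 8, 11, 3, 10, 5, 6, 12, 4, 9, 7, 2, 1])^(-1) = (1 12 7 10 4 8)(2 11)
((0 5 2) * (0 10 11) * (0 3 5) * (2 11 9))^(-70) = ((2 10 9)(3 5 11))^(-70) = (2 9 10)(3 11 5)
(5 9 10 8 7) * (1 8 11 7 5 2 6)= (1 8 5 9 10 11 7 2 6)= [0, 8, 6, 3, 4, 9, 1, 2, 5, 10, 11, 7]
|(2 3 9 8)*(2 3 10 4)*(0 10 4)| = 6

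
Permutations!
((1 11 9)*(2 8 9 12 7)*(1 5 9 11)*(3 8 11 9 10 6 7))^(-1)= ((2 11 12 3 8 9 5 10 6 7))^(-1)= (2 7 6 10 5 9 8 3 12 11)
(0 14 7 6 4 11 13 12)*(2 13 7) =[14, 1, 13, 3, 11, 5, 4, 6, 8, 9, 10, 7, 0, 12, 2] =(0 14 2 13 12)(4 11 7 6)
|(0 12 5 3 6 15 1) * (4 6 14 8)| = 10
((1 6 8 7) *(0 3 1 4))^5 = ((0 3 1 6 8 7 4))^5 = (0 7 6 3 4 8 1)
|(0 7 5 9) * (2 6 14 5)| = |(0 7 2 6 14 5 9)| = 7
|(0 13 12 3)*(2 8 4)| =|(0 13 12 3)(2 8 4)| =12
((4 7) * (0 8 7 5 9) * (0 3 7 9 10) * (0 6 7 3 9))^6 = (4 5 10 6 7) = ((0 8)(4 5 10 6 7))^6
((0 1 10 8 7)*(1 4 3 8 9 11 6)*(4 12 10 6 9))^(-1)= (0 7 8 3 4 10 12)(1 6)(9 11)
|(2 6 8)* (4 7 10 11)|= |(2 6 8)(4 7 10 11)|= 12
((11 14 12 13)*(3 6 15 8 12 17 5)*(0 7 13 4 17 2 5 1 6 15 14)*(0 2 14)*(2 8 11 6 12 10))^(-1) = (0 6 13 7)(1 17 4 12)(2 10 8 11 15 3 5)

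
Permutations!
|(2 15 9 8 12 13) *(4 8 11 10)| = 9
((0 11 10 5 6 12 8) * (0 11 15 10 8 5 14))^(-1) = (0 14 10 15)(5 12 6)(8 11)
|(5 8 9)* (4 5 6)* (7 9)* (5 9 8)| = 6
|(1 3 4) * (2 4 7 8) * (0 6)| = 6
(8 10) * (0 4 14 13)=(0 4 14 13)(8 10)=[4, 1, 2, 3, 14, 5, 6, 7, 10, 9, 8, 11, 12, 0, 13]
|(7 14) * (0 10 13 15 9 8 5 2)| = |(0 10 13 15 9 8 5 2)(7 14)| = 8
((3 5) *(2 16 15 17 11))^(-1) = (2 11 17 15 16)(3 5)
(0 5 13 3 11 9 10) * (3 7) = (0 5 13 7 3 11 9 10) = [5, 1, 2, 11, 4, 13, 6, 3, 8, 10, 0, 9, 12, 7]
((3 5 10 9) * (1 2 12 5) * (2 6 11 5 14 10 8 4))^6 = ((1 6 11 5 8 4 2 12 14 10 9 3))^6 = (1 2)(3 4)(5 10)(6 12)(8 9)(11 14)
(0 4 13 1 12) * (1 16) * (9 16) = (0 4 13 9 16 1 12) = [4, 12, 2, 3, 13, 5, 6, 7, 8, 16, 10, 11, 0, 9, 14, 15, 1]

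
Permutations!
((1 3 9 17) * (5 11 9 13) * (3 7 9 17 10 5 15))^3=((1 7 9 10 5 11 17)(3 13 15))^3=(1 10 17 9 11 7 5)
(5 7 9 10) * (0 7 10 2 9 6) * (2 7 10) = (0 10 5 2 9 7 6) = [10, 1, 9, 3, 4, 2, 0, 6, 8, 7, 5]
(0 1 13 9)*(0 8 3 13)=(0 1)(3 13 9 8)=[1, 0, 2, 13, 4, 5, 6, 7, 3, 8, 10, 11, 12, 9]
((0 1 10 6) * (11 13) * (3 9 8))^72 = ((0 1 10 6)(3 9 8)(11 13))^72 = (13)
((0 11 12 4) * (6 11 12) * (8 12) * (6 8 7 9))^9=(0 7 9 6 11 8 12 4)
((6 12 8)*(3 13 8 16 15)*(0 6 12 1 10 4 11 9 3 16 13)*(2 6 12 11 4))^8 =((0 12 13 8 11 9 3)(1 10 2 6)(15 16))^8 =(16)(0 12 13 8 11 9 3)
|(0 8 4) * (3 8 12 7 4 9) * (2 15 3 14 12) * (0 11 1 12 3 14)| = |(0 2 15 14 3 8 9)(1 12 7 4 11)| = 35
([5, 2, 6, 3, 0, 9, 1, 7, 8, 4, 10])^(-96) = [0, 1, 2, 3, 4, 5, 6, 7, 8, 9, 10]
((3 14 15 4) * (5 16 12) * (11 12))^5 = (3 14 15 4)(5 16 11 12)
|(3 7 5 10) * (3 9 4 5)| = 4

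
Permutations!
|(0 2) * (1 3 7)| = |(0 2)(1 3 7)| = 6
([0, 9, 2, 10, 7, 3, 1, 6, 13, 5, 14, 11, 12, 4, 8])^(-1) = [0, 6, 2, 5, 13, 9, 7, 4, 14, 1, 3, 11, 12, 8, 10]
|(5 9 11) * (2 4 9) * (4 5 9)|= 2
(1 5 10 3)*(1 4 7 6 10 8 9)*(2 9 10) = (1 5 8 10 3 4 7 6 2 9) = [0, 5, 9, 4, 7, 8, 2, 6, 10, 1, 3]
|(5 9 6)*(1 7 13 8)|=|(1 7 13 8)(5 9 6)|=12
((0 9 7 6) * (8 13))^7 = (0 6 7 9)(8 13)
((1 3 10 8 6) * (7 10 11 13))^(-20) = ((1 3 11 13 7 10 8 6))^(-20) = (1 7)(3 10)(6 13)(8 11)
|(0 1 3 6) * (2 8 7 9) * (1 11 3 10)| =4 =|(0 11 3 6)(1 10)(2 8 7 9)|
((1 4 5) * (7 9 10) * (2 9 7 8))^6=(2 10)(8 9)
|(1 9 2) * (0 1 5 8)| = |(0 1 9 2 5 8)| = 6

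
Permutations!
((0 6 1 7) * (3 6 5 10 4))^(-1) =((0 5 10 4 3 6 1 7))^(-1) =(0 7 1 6 3 4 10 5)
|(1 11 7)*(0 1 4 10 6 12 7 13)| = |(0 1 11 13)(4 10 6 12 7)| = 20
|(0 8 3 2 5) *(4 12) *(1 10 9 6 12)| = |(0 8 3 2 5)(1 10 9 6 12 4)| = 30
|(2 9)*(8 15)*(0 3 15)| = 4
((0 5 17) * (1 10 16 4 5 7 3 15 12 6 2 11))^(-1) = (0 17 5 4 16 10 1 11 2 6 12 15 3 7)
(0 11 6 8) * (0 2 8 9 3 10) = (0 11 6 9 3 10)(2 8) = [11, 1, 8, 10, 4, 5, 9, 7, 2, 3, 0, 6]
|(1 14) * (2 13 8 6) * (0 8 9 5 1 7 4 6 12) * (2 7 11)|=21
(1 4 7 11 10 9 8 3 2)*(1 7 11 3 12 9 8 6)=(1 4 11 10 8 12 9 6)(2 7 3)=[0, 4, 7, 2, 11, 5, 1, 3, 12, 6, 8, 10, 9]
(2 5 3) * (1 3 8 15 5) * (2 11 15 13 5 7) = (1 3 11 15 7 2)(5 8 13) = [0, 3, 1, 11, 4, 8, 6, 2, 13, 9, 10, 15, 12, 5, 14, 7]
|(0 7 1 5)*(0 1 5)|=|(0 7 5 1)|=4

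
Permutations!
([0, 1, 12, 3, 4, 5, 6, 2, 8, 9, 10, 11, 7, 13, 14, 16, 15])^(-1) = (2 7 12)(15 16)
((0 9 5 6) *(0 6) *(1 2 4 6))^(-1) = (0 5 9)(1 6 4 2)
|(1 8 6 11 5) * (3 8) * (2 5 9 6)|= 15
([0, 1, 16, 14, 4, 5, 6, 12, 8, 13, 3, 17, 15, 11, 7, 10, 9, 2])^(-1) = (2 17 11 13 9 16)(3 10 15 12 7 14)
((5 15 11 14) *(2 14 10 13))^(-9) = (2 10 15 14 13 11 5)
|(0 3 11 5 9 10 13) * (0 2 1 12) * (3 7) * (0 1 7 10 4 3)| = |(0 10 13 2 7)(1 12)(3 11 5 9 4)| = 10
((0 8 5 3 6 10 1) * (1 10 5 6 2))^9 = ((10)(0 8 6 5 3 2 1))^9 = (10)(0 6 3 1 8 5 2)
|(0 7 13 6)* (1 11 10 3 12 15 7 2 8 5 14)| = 14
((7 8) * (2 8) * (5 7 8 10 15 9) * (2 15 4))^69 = ((2 10 4)(5 7 15 9))^69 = (5 7 15 9)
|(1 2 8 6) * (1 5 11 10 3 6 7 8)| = |(1 2)(3 6 5 11 10)(7 8)| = 10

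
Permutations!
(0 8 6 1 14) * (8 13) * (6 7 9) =[13, 14, 2, 3, 4, 5, 1, 9, 7, 6, 10, 11, 12, 8, 0] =(0 13 8 7 9 6 1 14)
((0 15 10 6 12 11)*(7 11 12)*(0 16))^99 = ((0 15 10 6 7 11 16))^99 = (0 15 10 6 7 11 16)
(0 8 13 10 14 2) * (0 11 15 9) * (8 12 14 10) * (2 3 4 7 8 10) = (0 12 14 3 4 7 8 13 10 2 11 15 9) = [12, 1, 11, 4, 7, 5, 6, 8, 13, 0, 2, 15, 14, 10, 3, 9]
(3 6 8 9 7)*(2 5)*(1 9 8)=(1 9 7 3 6)(2 5)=[0, 9, 5, 6, 4, 2, 1, 3, 8, 7]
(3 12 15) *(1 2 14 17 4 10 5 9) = (1 2 14 17 4 10 5 9)(3 12 15) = [0, 2, 14, 12, 10, 9, 6, 7, 8, 1, 5, 11, 15, 13, 17, 3, 16, 4]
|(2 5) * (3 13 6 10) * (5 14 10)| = 7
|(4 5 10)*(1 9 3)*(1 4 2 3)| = |(1 9)(2 3 4 5 10)| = 10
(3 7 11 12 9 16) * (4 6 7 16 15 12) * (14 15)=(3 16)(4 6 7 11)(9 14 15 12)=[0, 1, 2, 16, 6, 5, 7, 11, 8, 14, 10, 4, 9, 13, 15, 12, 3]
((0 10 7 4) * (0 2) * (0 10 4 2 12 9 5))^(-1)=((0 4 12 9 5)(2 10 7))^(-1)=(0 5 9 12 4)(2 7 10)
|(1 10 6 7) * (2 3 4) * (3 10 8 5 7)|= 20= |(1 8 5 7)(2 10 6 3 4)|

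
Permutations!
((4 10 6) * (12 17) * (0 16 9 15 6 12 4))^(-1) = ((0 16 9 15 6)(4 10 12 17))^(-1) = (0 6 15 9 16)(4 17 12 10)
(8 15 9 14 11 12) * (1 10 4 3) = (1 10 4 3)(8 15 9 14 11 12) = [0, 10, 2, 1, 3, 5, 6, 7, 15, 14, 4, 12, 8, 13, 11, 9]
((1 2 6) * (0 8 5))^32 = ((0 8 5)(1 2 6))^32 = (0 5 8)(1 6 2)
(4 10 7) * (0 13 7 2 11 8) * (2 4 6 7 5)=[13, 1, 11, 3, 10, 2, 7, 6, 0, 9, 4, 8, 12, 5]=(0 13 5 2 11 8)(4 10)(6 7)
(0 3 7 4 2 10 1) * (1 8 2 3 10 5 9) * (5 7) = (0 10 8 2 7 4 3 5 9 1) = [10, 0, 7, 5, 3, 9, 6, 4, 2, 1, 8]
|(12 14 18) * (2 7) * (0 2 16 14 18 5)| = |(0 2 7 16 14 5)(12 18)| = 6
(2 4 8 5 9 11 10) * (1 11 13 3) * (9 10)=(1 11 9 13 3)(2 4 8 5 10)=[0, 11, 4, 1, 8, 10, 6, 7, 5, 13, 2, 9, 12, 3]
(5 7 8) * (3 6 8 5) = (3 6 8)(5 7) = [0, 1, 2, 6, 4, 7, 8, 5, 3]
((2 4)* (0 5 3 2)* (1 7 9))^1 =(0 5 3 2 4)(1 7 9)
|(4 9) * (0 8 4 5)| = |(0 8 4 9 5)| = 5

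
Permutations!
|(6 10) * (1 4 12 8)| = |(1 4 12 8)(6 10)| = 4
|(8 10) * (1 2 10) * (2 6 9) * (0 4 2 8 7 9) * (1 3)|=10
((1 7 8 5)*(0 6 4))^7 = (0 6 4)(1 5 8 7)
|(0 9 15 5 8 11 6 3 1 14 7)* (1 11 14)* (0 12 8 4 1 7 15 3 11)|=24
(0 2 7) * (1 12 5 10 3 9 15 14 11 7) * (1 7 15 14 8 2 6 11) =(0 6 11 15 8 2 7)(1 12 5 10 3 9 14) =[6, 12, 7, 9, 4, 10, 11, 0, 2, 14, 3, 15, 5, 13, 1, 8]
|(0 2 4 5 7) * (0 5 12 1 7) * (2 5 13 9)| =14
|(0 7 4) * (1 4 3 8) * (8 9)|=7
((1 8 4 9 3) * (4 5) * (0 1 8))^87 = (0 1)(3 5 9 8 4)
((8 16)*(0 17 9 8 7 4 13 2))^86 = ((0 17 9 8 16 7 4 13 2))^86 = (0 7 17 4 9 13 8 2 16)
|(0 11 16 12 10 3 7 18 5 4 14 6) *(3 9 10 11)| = 24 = |(0 3 7 18 5 4 14 6)(9 10)(11 16 12)|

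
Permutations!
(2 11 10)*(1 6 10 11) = (11)(1 6 10 2) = [0, 6, 1, 3, 4, 5, 10, 7, 8, 9, 2, 11]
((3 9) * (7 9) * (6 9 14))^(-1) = ((3 7 14 6 9))^(-1) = (3 9 6 14 7)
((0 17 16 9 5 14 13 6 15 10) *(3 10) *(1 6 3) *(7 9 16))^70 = (0 3 14 9 17 10 13 5 7)(1 6 15)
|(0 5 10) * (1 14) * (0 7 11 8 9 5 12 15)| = |(0 12 15)(1 14)(5 10 7 11 8 9)| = 6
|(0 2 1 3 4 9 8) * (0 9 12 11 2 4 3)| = 6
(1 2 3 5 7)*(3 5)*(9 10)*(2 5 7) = [0, 5, 7, 3, 4, 2, 6, 1, 8, 10, 9] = (1 5 2 7)(9 10)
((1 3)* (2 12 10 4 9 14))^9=(1 3)(2 4)(9 12)(10 14)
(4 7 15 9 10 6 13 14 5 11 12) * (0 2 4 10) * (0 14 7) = (0 2 4)(5 11 12 10 6 13 7 15 9 14) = [2, 1, 4, 3, 0, 11, 13, 15, 8, 14, 6, 12, 10, 7, 5, 9]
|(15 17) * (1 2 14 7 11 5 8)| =|(1 2 14 7 11 5 8)(15 17)| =14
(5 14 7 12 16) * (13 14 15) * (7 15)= (5 7 12 16)(13 14 15)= [0, 1, 2, 3, 4, 7, 6, 12, 8, 9, 10, 11, 16, 14, 15, 13, 5]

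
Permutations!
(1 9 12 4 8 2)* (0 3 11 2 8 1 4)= (0 3 11 2 4 1 9 12)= [3, 9, 4, 11, 1, 5, 6, 7, 8, 12, 10, 2, 0]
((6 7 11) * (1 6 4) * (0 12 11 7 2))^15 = (0 12 11 4 1 6 2)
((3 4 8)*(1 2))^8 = ((1 2)(3 4 8))^8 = (3 8 4)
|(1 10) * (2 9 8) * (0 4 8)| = 10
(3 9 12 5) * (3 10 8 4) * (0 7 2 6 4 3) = (0 7 2 6 4)(3 9 12 5 10 8) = [7, 1, 6, 9, 0, 10, 4, 2, 3, 12, 8, 11, 5]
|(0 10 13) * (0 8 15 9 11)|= |(0 10 13 8 15 9 11)|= 7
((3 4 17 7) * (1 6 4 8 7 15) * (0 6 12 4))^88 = ((0 6)(1 12 4 17 15)(3 8 7))^88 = (1 17 12 15 4)(3 8 7)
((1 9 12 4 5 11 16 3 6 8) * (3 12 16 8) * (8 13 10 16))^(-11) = ((1 9 8)(3 6)(4 5 11 13 10 16 12))^(-11) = (1 9 8)(3 6)(4 13 12 11 16 5 10)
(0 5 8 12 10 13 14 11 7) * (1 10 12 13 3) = (0 5 8 13 14 11 7)(1 10 3) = [5, 10, 2, 1, 4, 8, 6, 0, 13, 9, 3, 7, 12, 14, 11]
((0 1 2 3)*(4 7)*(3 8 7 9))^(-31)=(0 1 2 8 7 4 9 3)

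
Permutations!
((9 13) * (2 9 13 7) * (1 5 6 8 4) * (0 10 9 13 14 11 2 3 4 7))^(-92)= (14)(0 10 9)(1 4 3 7 8 6 5)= ((0 10 9)(1 5 6 8 7 3 4)(2 13 14 11))^(-92)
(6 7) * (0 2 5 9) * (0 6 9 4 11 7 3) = (0 2 5 4 11 7 9 6 3) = [2, 1, 5, 0, 11, 4, 3, 9, 8, 6, 10, 7]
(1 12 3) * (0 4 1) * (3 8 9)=(0 4 1 12 8 9 3)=[4, 12, 2, 0, 1, 5, 6, 7, 9, 3, 10, 11, 8]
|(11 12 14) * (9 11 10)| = 5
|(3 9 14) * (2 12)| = 6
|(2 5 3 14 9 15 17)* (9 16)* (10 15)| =|(2 5 3 14 16 9 10 15 17)| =9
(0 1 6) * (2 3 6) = [1, 2, 3, 6, 4, 5, 0] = (0 1 2 3 6)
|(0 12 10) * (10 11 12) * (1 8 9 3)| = |(0 10)(1 8 9 3)(11 12)| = 4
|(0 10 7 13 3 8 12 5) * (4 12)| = |(0 10 7 13 3 8 4 12 5)| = 9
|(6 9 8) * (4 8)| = |(4 8 6 9)| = 4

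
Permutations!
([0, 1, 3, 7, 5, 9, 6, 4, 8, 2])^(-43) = [0, 1, 9, 2, 7, 4, 6, 3, 8, 5]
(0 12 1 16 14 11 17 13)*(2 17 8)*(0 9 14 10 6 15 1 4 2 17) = [12, 16, 0, 3, 2, 5, 15, 7, 17, 14, 6, 8, 4, 9, 11, 1, 10, 13] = (0 12 4 2)(1 16 10 6 15)(8 17 13 9 14 11)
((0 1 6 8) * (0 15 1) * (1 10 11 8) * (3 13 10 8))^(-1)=(1 6)(3 11 10 13)(8 15)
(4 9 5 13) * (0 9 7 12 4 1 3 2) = [9, 3, 0, 2, 7, 13, 6, 12, 8, 5, 10, 11, 4, 1] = (0 9 5 13 1 3 2)(4 7 12)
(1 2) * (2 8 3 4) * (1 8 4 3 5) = [0, 4, 8, 3, 2, 1, 6, 7, 5] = (1 4 2 8 5)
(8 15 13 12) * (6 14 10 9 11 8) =(6 14 10 9 11 8 15 13 12) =[0, 1, 2, 3, 4, 5, 14, 7, 15, 11, 9, 8, 6, 12, 10, 13]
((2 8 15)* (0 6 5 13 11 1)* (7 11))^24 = ((0 6 5 13 7 11 1)(2 8 15))^24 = (15)(0 13 1 5 11 6 7)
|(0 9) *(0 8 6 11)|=|(0 9 8 6 11)|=5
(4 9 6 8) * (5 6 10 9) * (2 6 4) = [0, 1, 6, 3, 5, 4, 8, 7, 2, 10, 9] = (2 6 8)(4 5)(9 10)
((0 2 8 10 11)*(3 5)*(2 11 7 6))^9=(0 11)(2 6 7 10 8)(3 5)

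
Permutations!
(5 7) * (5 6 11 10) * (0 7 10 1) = (0 7 6 11 1)(5 10) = [7, 0, 2, 3, 4, 10, 11, 6, 8, 9, 5, 1]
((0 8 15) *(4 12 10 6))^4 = (0 8 15)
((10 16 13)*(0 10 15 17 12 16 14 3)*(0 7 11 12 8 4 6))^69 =(0 6 4 8 17 15 13 16 12 11 7 3 14 10)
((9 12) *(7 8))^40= ((7 8)(9 12))^40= (12)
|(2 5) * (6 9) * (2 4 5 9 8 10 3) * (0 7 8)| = |(0 7 8 10 3 2 9 6)(4 5)| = 8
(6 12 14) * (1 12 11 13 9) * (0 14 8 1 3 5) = (0 14 6 11 13 9 3 5)(1 12 8) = [14, 12, 2, 5, 4, 0, 11, 7, 1, 3, 10, 13, 8, 9, 6]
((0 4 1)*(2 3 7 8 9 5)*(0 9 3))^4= (0 5 1)(2 9 4)(3 7 8)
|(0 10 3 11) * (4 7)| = |(0 10 3 11)(4 7)| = 4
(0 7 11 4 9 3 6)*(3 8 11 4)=(0 7 4 9 8 11 3 6)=[7, 1, 2, 6, 9, 5, 0, 4, 11, 8, 10, 3]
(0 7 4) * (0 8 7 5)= (0 5)(4 8 7)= [5, 1, 2, 3, 8, 0, 6, 4, 7]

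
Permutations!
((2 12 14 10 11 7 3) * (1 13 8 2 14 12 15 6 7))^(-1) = ((1 13 8 2 15 6 7 3 14 10 11))^(-1) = (1 11 10 14 3 7 6 15 2 8 13)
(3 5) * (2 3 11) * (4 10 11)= (2 3 5 4 10 11)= [0, 1, 3, 5, 10, 4, 6, 7, 8, 9, 11, 2]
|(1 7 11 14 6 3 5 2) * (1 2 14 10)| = 4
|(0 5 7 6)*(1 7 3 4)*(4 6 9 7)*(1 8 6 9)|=9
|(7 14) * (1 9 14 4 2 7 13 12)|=|(1 9 14 13 12)(2 7 4)|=15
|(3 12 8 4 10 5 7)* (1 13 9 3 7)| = |(1 13 9 3 12 8 4 10 5)| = 9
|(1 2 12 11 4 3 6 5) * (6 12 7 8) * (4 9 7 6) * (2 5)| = 14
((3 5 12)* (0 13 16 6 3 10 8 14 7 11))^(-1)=(0 11 7 14 8 10 12 5 3 6 16 13)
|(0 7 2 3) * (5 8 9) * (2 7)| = 3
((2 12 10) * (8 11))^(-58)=((2 12 10)(8 11))^(-58)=(2 10 12)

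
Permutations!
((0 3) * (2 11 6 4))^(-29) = (0 3)(2 4 6 11)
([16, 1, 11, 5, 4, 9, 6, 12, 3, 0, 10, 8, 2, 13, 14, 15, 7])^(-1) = (0 9 5 3 8 11 2 12 7 16)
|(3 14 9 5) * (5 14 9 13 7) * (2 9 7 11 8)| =6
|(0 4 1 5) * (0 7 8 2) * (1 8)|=|(0 4 8 2)(1 5 7)|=12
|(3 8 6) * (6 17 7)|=5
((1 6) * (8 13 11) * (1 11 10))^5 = ((1 6 11 8 13 10))^5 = (1 10 13 8 11 6)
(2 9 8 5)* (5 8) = (2 9 5) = [0, 1, 9, 3, 4, 2, 6, 7, 8, 5]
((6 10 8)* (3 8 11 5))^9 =(3 10)(5 6)(8 11)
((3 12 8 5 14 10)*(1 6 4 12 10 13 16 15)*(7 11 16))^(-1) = ((1 6 4 12 8 5 14 13 7 11 16 15)(3 10))^(-1) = (1 15 16 11 7 13 14 5 8 12 4 6)(3 10)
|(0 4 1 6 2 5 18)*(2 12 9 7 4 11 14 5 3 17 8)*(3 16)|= 30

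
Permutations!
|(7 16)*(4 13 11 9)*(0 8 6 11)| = 14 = |(0 8 6 11 9 4 13)(7 16)|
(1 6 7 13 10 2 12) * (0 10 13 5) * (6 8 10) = (13)(0 6 7 5)(1 8 10 2 12) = [6, 8, 12, 3, 4, 0, 7, 5, 10, 9, 2, 11, 1, 13]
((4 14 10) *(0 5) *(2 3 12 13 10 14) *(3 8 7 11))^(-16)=((14)(0 5)(2 8 7 11 3 12 13 10 4))^(-16)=(14)(2 7 3 13 4 8 11 12 10)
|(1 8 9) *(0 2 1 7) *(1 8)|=|(0 2 8 9 7)|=5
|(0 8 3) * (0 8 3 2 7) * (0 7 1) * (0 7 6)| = |(0 3 8 2 1 7 6)| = 7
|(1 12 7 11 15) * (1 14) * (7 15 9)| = 12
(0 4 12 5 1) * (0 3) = [4, 3, 2, 0, 12, 1, 6, 7, 8, 9, 10, 11, 5] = (0 4 12 5 1 3)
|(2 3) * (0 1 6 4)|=|(0 1 6 4)(2 3)|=4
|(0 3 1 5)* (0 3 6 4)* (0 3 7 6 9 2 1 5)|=20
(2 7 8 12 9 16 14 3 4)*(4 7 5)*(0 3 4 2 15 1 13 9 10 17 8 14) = (0 3 7 14 4 15 1 13 9 16)(2 5)(8 12 10 17) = [3, 13, 5, 7, 15, 2, 6, 14, 12, 16, 17, 11, 10, 9, 4, 1, 0, 8]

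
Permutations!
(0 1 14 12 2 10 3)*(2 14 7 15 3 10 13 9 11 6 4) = (0 1 7 15 3)(2 13 9 11 6 4)(12 14) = [1, 7, 13, 0, 2, 5, 4, 15, 8, 11, 10, 6, 14, 9, 12, 3]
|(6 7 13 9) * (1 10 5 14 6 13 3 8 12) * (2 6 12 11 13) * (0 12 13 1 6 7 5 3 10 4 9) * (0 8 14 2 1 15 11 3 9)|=|(0 12 6 5 2 7 10 9 1 4)(3 14 13 8)(11 15)|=20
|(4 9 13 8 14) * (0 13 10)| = |(0 13 8 14 4 9 10)| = 7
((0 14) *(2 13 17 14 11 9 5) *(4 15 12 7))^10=(0 9 2 17)(4 12)(5 13 14 11)(7 15)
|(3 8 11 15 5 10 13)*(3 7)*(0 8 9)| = 10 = |(0 8 11 15 5 10 13 7 3 9)|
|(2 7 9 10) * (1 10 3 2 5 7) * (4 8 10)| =9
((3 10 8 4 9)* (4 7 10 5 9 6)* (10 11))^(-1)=(3 9 5)(4 6)(7 8 10 11)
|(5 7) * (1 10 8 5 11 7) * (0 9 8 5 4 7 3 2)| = |(0 9 8 4 7 11 3 2)(1 10 5)| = 24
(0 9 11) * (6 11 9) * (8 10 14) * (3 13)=[6, 1, 2, 13, 4, 5, 11, 7, 10, 9, 14, 0, 12, 3, 8]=(0 6 11)(3 13)(8 10 14)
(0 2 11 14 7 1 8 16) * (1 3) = (0 2 11 14 7 3 1 8 16) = [2, 8, 11, 1, 4, 5, 6, 3, 16, 9, 10, 14, 12, 13, 7, 15, 0]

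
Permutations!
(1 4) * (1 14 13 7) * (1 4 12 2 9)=[0, 12, 9, 3, 14, 5, 6, 4, 8, 1, 10, 11, 2, 7, 13]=(1 12 2 9)(4 14 13 7)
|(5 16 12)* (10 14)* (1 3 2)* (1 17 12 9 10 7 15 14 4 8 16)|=30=|(1 3 2 17 12 5)(4 8 16 9 10)(7 15 14)|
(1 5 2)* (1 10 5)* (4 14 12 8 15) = (2 10 5)(4 14 12 8 15) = [0, 1, 10, 3, 14, 2, 6, 7, 15, 9, 5, 11, 8, 13, 12, 4]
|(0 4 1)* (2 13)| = |(0 4 1)(2 13)| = 6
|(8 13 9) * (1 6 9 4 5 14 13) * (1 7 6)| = |(4 5 14 13)(6 9 8 7)| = 4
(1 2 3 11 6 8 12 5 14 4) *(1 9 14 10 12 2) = (2 3 11 6 8)(4 9 14)(5 10 12) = [0, 1, 3, 11, 9, 10, 8, 7, 2, 14, 12, 6, 5, 13, 4]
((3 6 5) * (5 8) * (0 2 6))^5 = ((0 2 6 8 5 3))^5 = (0 3 5 8 6 2)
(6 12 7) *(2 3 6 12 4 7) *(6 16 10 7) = (2 3 16 10 7 12)(4 6) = [0, 1, 3, 16, 6, 5, 4, 12, 8, 9, 7, 11, 2, 13, 14, 15, 10]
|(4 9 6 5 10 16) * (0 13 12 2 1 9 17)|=12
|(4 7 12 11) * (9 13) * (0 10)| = |(0 10)(4 7 12 11)(9 13)| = 4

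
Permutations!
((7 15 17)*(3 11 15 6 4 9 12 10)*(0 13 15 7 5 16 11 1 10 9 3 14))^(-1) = (0 14 10 1 3 4 6 7 11 16 5 17 15 13)(9 12)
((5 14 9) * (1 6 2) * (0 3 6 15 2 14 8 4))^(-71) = ((0 3 6 14 9 5 8 4)(1 15 2))^(-71) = (0 3 6 14 9 5 8 4)(1 15 2)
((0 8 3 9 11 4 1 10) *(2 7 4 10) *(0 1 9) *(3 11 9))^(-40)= (0 2 8 7 11 4 10 3 1)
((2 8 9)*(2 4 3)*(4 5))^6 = (9)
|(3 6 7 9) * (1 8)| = 4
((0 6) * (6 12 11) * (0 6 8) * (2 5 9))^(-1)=((0 12 11 8)(2 5 9))^(-1)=(0 8 11 12)(2 9 5)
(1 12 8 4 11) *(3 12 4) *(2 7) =(1 4 11)(2 7)(3 12 8) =[0, 4, 7, 12, 11, 5, 6, 2, 3, 9, 10, 1, 8]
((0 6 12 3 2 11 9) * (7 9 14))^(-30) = ((0 6 12 3 2 11 14 7 9))^(-30) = (0 14 3)(2 6 7)(9 11 12)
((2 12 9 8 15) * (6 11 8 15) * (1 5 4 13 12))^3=(1 13 15 5 12 2 4 9)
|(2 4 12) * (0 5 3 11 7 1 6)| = |(0 5 3 11 7 1 6)(2 4 12)| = 21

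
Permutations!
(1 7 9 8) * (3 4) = (1 7 9 8)(3 4) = [0, 7, 2, 4, 3, 5, 6, 9, 1, 8]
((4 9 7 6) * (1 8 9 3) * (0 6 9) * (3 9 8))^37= (0 6 4 9 7 8)(1 3)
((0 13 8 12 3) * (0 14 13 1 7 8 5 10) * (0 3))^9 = ((0 1 7 8 12)(3 14 13 5 10))^9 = (0 12 8 7 1)(3 10 5 13 14)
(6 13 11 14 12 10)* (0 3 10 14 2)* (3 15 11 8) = [15, 1, 0, 10, 4, 5, 13, 7, 3, 9, 6, 2, 14, 8, 12, 11] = (0 15 11 2)(3 10 6 13 8)(12 14)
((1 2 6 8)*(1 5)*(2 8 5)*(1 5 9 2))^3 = (9)(1 8)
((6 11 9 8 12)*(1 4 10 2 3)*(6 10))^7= (1 10 9 4 2 8 6 3 12 11)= ((1 4 6 11 9 8 12 10 2 3))^7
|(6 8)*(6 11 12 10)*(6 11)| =6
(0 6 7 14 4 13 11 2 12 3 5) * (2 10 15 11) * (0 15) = (0 6 7 14 4 13 2 12 3 5 15 11 10) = [6, 1, 12, 5, 13, 15, 7, 14, 8, 9, 0, 10, 3, 2, 4, 11]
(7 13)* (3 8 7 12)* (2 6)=[0, 1, 6, 8, 4, 5, 2, 13, 7, 9, 10, 11, 3, 12]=(2 6)(3 8 7 13 12)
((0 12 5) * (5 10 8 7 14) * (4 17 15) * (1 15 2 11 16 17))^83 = (0 5 14 7 8 10 12)(1 4 15)(2 17 16 11)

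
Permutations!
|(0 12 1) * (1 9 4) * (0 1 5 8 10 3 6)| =|(0 12 9 4 5 8 10 3 6)| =9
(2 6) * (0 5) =(0 5)(2 6) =[5, 1, 6, 3, 4, 0, 2]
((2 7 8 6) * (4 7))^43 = (2 8 4 6 7)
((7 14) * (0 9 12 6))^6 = ((0 9 12 6)(7 14))^6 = (14)(0 12)(6 9)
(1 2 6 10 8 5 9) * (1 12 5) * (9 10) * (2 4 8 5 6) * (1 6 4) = (4 8 6 9 12)(5 10) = [0, 1, 2, 3, 8, 10, 9, 7, 6, 12, 5, 11, 4]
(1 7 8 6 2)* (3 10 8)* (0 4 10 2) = (0 4 10 8 6)(1 7 3 2) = [4, 7, 1, 2, 10, 5, 0, 3, 6, 9, 8]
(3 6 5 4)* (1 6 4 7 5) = (1 6)(3 4)(5 7) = [0, 6, 2, 4, 3, 7, 1, 5]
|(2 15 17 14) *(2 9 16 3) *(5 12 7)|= 21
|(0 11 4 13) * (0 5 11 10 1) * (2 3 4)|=|(0 10 1)(2 3 4 13 5 11)|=6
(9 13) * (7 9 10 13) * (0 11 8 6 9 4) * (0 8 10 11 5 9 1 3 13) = [5, 3, 2, 13, 8, 9, 1, 4, 6, 7, 0, 10, 12, 11] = (0 5 9 7 4 8 6 1 3 13 11 10)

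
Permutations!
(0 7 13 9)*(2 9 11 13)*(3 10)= (0 7 2 9)(3 10)(11 13)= [7, 1, 9, 10, 4, 5, 6, 2, 8, 0, 3, 13, 12, 11]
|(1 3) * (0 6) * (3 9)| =6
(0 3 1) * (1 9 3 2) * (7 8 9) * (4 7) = (0 2 1)(3 4 7 8 9) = [2, 0, 1, 4, 7, 5, 6, 8, 9, 3]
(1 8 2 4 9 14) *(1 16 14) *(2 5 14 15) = (1 8 5 14 16 15 2 4 9) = [0, 8, 4, 3, 9, 14, 6, 7, 5, 1, 10, 11, 12, 13, 16, 2, 15]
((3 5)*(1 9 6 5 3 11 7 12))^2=((1 9 6 5 11 7 12))^2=(1 6 11 12 9 5 7)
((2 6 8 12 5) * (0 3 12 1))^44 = ((0 3 12 5 2 6 8 1))^44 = (0 2)(1 5)(3 6)(8 12)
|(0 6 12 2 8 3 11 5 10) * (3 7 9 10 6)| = 11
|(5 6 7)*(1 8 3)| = |(1 8 3)(5 6 7)| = 3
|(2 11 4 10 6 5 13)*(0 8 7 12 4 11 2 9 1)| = |(0 8 7 12 4 10 6 5 13 9 1)| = 11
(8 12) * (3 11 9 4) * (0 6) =(0 6)(3 11 9 4)(8 12) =[6, 1, 2, 11, 3, 5, 0, 7, 12, 4, 10, 9, 8]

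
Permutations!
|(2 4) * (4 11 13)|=|(2 11 13 4)|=4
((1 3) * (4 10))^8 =(10)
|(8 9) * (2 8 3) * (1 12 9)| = |(1 12 9 3 2 8)| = 6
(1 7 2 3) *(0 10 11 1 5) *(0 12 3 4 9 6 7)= [10, 0, 4, 5, 9, 12, 7, 2, 8, 6, 11, 1, 3]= (0 10 11 1)(2 4 9 6 7)(3 5 12)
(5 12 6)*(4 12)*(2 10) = (2 10)(4 12 6 5) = [0, 1, 10, 3, 12, 4, 5, 7, 8, 9, 2, 11, 6]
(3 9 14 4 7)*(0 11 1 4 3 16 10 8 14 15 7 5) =(0 11 1 4 5)(3 9 15 7 16 10 8 14) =[11, 4, 2, 9, 5, 0, 6, 16, 14, 15, 8, 1, 12, 13, 3, 7, 10]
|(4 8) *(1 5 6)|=|(1 5 6)(4 8)|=6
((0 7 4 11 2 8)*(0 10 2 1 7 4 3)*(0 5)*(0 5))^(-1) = (0 3 7 1 11 4)(2 10 8)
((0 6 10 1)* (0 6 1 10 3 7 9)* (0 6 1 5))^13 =(10)(0 5)(3 7 9 6)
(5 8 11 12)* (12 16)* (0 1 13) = [1, 13, 2, 3, 4, 8, 6, 7, 11, 9, 10, 16, 5, 0, 14, 15, 12] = (0 1 13)(5 8 11 16 12)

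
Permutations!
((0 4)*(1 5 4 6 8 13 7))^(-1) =((0 6 8 13 7 1 5 4))^(-1) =(0 4 5 1 7 13 8 6)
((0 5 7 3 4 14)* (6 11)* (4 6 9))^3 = ((0 5 7 3 6 11 9 4 14))^3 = (0 3 9)(4 5 6)(7 11 14)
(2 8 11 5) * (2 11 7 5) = [0, 1, 8, 3, 4, 11, 6, 5, 7, 9, 10, 2] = (2 8 7 5 11)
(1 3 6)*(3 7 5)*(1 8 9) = [0, 7, 2, 6, 4, 3, 8, 5, 9, 1] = (1 7 5 3 6 8 9)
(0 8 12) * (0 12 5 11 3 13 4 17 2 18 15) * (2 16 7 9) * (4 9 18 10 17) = (0 8 5 11 3 13 9 2 10 17 16 7 18 15) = [8, 1, 10, 13, 4, 11, 6, 18, 5, 2, 17, 3, 12, 9, 14, 0, 7, 16, 15]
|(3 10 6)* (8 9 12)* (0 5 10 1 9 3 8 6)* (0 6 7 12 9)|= |(0 5 10 6 8 3 1)(7 12)|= 14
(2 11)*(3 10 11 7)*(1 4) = (1 4)(2 7 3 10 11) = [0, 4, 7, 10, 1, 5, 6, 3, 8, 9, 11, 2]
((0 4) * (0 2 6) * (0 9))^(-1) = ((0 4 2 6 9))^(-1) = (0 9 6 2 4)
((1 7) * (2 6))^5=(1 7)(2 6)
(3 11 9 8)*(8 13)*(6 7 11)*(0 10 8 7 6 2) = (0 10 8 3 2)(7 11 9 13) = [10, 1, 0, 2, 4, 5, 6, 11, 3, 13, 8, 9, 12, 7]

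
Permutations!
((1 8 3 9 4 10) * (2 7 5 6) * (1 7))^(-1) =(1 2 6 5 7 10 4 9 3 8)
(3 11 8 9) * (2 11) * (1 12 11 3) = [0, 12, 3, 2, 4, 5, 6, 7, 9, 1, 10, 8, 11] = (1 12 11 8 9)(2 3)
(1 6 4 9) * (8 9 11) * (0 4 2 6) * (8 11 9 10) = (11)(0 4 9 1)(2 6)(8 10) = [4, 0, 6, 3, 9, 5, 2, 7, 10, 1, 8, 11]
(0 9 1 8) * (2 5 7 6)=[9, 8, 5, 3, 4, 7, 2, 6, 0, 1]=(0 9 1 8)(2 5 7 6)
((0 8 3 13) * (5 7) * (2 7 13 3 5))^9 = ((0 8 5 13)(2 7))^9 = (0 8 5 13)(2 7)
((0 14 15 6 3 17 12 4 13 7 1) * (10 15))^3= ((0 14 10 15 6 3 17 12 4 13 7 1))^3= (0 15 17 13)(1 10 3 4)(6 12 7 14)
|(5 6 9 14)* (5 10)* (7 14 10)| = |(5 6 9 10)(7 14)| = 4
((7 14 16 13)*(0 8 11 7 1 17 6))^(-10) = ((0 8 11 7 14 16 13 1 17 6))^(-10) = (17)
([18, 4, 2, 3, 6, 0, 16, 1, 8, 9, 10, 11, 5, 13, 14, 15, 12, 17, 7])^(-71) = (0 18 7 1 4 6 16 12 5)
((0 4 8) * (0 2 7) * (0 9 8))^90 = ((0 4)(2 7 9 8))^90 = (2 9)(7 8)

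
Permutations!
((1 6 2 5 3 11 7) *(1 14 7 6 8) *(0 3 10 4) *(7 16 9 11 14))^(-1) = ((0 3 14 16 9 11 6 2 5 10 4)(1 8))^(-1) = (0 4 10 5 2 6 11 9 16 14 3)(1 8)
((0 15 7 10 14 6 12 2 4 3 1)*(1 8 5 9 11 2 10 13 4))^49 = (0 15 7 13 4 3 8 5 9 11 2 1)(6 12 10 14)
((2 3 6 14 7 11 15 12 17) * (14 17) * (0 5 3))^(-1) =((0 5 3 6 17 2)(7 11 15 12 14))^(-1) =(0 2 17 6 3 5)(7 14 12 15 11)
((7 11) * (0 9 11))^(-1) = ((0 9 11 7))^(-1) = (0 7 11 9)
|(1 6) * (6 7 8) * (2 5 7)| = 6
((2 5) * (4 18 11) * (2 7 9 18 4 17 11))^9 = (2 18 9 7 5)(11 17)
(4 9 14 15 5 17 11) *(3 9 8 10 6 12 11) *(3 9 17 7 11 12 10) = (3 17 9 14 15 5 7 11 4 8)(6 10) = [0, 1, 2, 17, 8, 7, 10, 11, 3, 14, 6, 4, 12, 13, 15, 5, 16, 9]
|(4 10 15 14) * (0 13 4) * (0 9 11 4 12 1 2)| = |(0 13 12 1 2)(4 10 15 14 9 11)| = 30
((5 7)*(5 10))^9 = ((5 7 10))^9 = (10)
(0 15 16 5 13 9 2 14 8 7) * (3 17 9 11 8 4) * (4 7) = (0 15 16 5 13 11 8 4 3 17 9 2 14 7) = [15, 1, 14, 17, 3, 13, 6, 0, 4, 2, 10, 8, 12, 11, 7, 16, 5, 9]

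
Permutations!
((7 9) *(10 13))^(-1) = (7 9)(10 13)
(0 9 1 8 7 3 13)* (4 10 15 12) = (0 9 1 8 7 3 13)(4 10 15 12) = [9, 8, 2, 13, 10, 5, 6, 3, 7, 1, 15, 11, 4, 0, 14, 12]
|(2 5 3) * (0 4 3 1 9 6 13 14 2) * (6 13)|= |(0 4 3)(1 9 13 14 2 5)|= 6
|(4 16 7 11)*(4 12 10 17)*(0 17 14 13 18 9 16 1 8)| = 45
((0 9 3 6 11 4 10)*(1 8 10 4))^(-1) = (0 10 8 1 11 6 3 9) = ((0 9 3 6 11 1 8 10))^(-1)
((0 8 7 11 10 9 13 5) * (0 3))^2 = ((0 8 7 11 10 9 13 5 3))^2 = (0 7 10 13 3 8 11 9 5)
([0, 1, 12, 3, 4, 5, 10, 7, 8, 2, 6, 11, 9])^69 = [0, 1, 2, 3, 4, 5, 10, 7, 8, 9, 6, 11, 12]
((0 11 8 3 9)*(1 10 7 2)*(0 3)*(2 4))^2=((0 11 8)(1 10 7 4 2)(3 9))^2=(0 8 11)(1 7 2 10 4)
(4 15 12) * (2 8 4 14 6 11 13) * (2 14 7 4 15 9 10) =(2 8 15 12 7 4 9 10)(6 11 13 14) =[0, 1, 8, 3, 9, 5, 11, 4, 15, 10, 2, 13, 7, 14, 6, 12]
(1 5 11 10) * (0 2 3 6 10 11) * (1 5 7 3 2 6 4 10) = [6, 7, 2, 4, 10, 0, 1, 3, 8, 9, 5, 11] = (11)(0 6 1 7 3 4 10 5)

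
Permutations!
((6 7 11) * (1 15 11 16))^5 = ((1 15 11 6 7 16))^5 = (1 16 7 6 11 15)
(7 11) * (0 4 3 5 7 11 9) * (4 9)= [9, 1, 2, 5, 3, 7, 6, 4, 8, 0, 10, 11]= (11)(0 9)(3 5 7 4)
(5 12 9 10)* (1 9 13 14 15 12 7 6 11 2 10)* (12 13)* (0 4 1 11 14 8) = (0 4 1 9 11 2 10 5 7 6 14 15 13 8) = [4, 9, 10, 3, 1, 7, 14, 6, 0, 11, 5, 2, 12, 8, 15, 13]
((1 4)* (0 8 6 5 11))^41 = ((0 8 6 5 11)(1 4))^41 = (0 8 6 5 11)(1 4)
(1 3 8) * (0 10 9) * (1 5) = [10, 3, 2, 8, 4, 1, 6, 7, 5, 0, 9] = (0 10 9)(1 3 8 5)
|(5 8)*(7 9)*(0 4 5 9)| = |(0 4 5 8 9 7)| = 6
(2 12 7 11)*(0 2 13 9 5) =[2, 1, 12, 3, 4, 0, 6, 11, 8, 5, 10, 13, 7, 9] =(0 2 12 7 11 13 9 5)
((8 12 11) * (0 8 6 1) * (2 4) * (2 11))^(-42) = (0 6 4 12)(1 11 2 8) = ((0 8 12 2 4 11 6 1))^(-42)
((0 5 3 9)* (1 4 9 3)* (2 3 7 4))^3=((0 5 1 2 3 7 4 9))^3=(0 2 4 5 3 9 1 7)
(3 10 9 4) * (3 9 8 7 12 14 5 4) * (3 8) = (3 10)(4 9 8 7 12 14 5) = [0, 1, 2, 10, 9, 4, 6, 12, 7, 8, 3, 11, 14, 13, 5]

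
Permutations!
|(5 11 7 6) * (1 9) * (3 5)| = 10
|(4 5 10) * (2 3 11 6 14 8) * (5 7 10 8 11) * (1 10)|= |(1 10 4 7)(2 3 5 8)(6 14 11)|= 12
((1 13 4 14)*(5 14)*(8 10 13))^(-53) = ((1 8 10 13 4 5 14))^(-53) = (1 13 14 10 5 8 4)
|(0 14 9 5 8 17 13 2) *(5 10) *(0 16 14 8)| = |(0 8 17 13 2 16 14 9 10 5)| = 10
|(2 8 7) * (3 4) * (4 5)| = 3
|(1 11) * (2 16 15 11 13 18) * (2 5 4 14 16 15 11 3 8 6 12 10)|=56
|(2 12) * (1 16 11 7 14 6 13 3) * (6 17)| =18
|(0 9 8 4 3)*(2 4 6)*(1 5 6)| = |(0 9 8 1 5 6 2 4 3)| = 9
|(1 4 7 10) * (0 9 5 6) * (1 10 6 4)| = 6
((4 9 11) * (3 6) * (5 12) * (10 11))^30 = (12)(4 10)(9 11)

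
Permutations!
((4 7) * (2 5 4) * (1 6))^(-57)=(1 6)(2 7 4 5)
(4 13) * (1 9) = (1 9)(4 13) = [0, 9, 2, 3, 13, 5, 6, 7, 8, 1, 10, 11, 12, 4]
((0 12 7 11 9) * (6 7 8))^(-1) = (0 9 11 7 6 8 12)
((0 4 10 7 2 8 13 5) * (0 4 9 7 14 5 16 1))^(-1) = (0 1 16 13 8 2 7 9)(4 5 14 10)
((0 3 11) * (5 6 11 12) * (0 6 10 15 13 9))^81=(0 3 12 5 10 15 13 9)(6 11)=((0 3 12 5 10 15 13 9)(6 11))^81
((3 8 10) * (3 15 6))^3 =(3 15 8 6 10)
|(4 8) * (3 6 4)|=4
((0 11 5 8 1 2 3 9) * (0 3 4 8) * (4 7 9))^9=(11)(1 7 3 8 2 9 4)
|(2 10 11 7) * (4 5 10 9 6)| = 8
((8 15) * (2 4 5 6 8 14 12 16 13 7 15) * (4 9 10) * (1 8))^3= (1 9 5 8 10 6 2 4)(7 12)(13 14)(15 16)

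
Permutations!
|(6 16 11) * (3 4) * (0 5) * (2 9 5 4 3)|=15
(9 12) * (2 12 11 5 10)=(2 12 9 11 5 10)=[0, 1, 12, 3, 4, 10, 6, 7, 8, 11, 2, 5, 9]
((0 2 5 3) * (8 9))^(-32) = ((0 2 5 3)(8 9))^(-32) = (9)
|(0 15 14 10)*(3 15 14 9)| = 3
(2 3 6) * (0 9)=(0 9)(2 3 6)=[9, 1, 3, 6, 4, 5, 2, 7, 8, 0]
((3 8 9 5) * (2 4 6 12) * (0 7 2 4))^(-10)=(0 2 7)(3 9)(4 12 6)(5 8)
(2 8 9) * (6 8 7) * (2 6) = (2 7)(6 8 9) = [0, 1, 7, 3, 4, 5, 8, 2, 9, 6]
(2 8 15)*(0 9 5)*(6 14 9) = [6, 1, 8, 3, 4, 0, 14, 7, 15, 5, 10, 11, 12, 13, 9, 2] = (0 6 14 9 5)(2 8 15)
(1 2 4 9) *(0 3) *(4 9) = (0 3)(1 2 9) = [3, 2, 9, 0, 4, 5, 6, 7, 8, 1]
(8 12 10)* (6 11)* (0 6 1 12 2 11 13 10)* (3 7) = (0 6 13 10 8 2 11 1 12)(3 7) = [6, 12, 11, 7, 4, 5, 13, 3, 2, 9, 8, 1, 0, 10]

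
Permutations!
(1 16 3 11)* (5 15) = (1 16 3 11)(5 15) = [0, 16, 2, 11, 4, 15, 6, 7, 8, 9, 10, 1, 12, 13, 14, 5, 3]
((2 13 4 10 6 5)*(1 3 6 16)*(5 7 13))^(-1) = (1 16 10 4 13 7 6 3)(2 5)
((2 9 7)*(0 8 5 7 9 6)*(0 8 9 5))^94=(0 7 8 5 6 9 2)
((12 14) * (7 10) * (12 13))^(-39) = (14)(7 10)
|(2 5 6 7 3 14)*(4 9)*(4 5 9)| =7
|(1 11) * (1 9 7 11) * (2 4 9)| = |(2 4 9 7 11)| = 5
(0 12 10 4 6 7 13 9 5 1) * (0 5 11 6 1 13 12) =[0, 5, 2, 3, 1, 13, 7, 12, 8, 11, 4, 6, 10, 9] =(1 5 13 9 11 6 7 12 10 4)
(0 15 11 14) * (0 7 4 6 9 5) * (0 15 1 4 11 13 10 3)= (0 1 4 6 9 5 15 13 10 3)(7 11 14)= [1, 4, 2, 0, 6, 15, 9, 11, 8, 5, 3, 14, 12, 10, 7, 13]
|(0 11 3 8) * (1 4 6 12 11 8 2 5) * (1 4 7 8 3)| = |(0 3 2 5 4 6 12 11 1 7 8)| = 11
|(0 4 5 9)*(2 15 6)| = |(0 4 5 9)(2 15 6)| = 12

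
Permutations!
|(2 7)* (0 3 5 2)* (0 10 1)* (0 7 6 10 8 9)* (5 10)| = 21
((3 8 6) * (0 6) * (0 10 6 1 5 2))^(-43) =((0 1 5 2)(3 8 10 6))^(-43) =(0 1 5 2)(3 8 10 6)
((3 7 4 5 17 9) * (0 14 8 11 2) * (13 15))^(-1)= ((0 14 8 11 2)(3 7 4 5 17 9)(13 15))^(-1)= (0 2 11 8 14)(3 9 17 5 4 7)(13 15)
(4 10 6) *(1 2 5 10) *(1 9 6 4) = (1 2 5 10 4 9 6) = [0, 2, 5, 3, 9, 10, 1, 7, 8, 6, 4]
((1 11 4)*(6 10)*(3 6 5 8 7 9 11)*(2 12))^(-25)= ((1 3 6 10 5 8 7 9 11 4)(2 12))^(-25)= (1 8)(2 12)(3 7)(4 5)(6 9)(10 11)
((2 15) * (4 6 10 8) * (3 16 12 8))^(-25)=(2 15)(3 8 10 12 6 16 4)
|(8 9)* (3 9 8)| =2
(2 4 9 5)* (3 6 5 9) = (9)(2 4 3 6 5) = [0, 1, 4, 6, 3, 2, 5, 7, 8, 9]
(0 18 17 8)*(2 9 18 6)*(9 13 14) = (0 6 2 13 14 9 18 17 8) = [6, 1, 13, 3, 4, 5, 2, 7, 0, 18, 10, 11, 12, 14, 9, 15, 16, 8, 17]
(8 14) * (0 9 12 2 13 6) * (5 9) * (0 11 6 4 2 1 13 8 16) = (0 5 9 12 1 13 4 2 8 14 16)(6 11) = [5, 13, 8, 3, 2, 9, 11, 7, 14, 12, 10, 6, 1, 4, 16, 15, 0]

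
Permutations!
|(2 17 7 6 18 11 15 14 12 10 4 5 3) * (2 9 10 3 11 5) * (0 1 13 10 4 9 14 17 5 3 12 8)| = |(0 1 13 10 9 4 2 5 11 15 17 7 6 18 3 14 8)| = 17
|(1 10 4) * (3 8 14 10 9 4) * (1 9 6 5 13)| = |(1 6 5 13)(3 8 14 10)(4 9)| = 4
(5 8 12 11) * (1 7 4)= (1 7 4)(5 8 12 11)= [0, 7, 2, 3, 1, 8, 6, 4, 12, 9, 10, 5, 11]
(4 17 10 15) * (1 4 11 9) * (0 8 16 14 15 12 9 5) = (0 8 16 14 15 11 5)(1 4 17 10 12 9) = [8, 4, 2, 3, 17, 0, 6, 7, 16, 1, 12, 5, 9, 13, 15, 11, 14, 10]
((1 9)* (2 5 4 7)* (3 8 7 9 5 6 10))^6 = (10)(1 4)(5 9)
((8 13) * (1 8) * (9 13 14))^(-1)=((1 8 14 9 13))^(-1)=(1 13 9 14 8)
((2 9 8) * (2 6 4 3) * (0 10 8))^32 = ((0 10 8 6 4 3 2 9))^32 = (10)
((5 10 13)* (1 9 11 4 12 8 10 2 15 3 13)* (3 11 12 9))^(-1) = (1 10 8 12 9 4 11 15 2 5 13 3)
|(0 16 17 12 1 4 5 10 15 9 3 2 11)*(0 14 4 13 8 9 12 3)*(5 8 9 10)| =15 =|(0 16 17 3 2 11 14 4 8 10 15 12 1 13 9)|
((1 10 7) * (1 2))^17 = (1 10 7 2)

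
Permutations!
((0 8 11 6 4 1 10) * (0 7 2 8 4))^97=(0 11 2 10 4 6 8 7 1)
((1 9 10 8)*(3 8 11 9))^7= (1 3 8)(9 10 11)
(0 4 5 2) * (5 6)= (0 4 6 5 2)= [4, 1, 0, 3, 6, 2, 5]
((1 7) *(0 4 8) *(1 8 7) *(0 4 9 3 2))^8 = (9)(4 8 7)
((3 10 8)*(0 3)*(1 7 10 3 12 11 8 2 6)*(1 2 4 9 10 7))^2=((0 12 11 8)(2 6)(4 9 10))^2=(0 11)(4 10 9)(8 12)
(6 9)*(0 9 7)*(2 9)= (0 2 9 6 7)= [2, 1, 9, 3, 4, 5, 7, 0, 8, 6]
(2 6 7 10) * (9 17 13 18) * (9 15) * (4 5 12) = (2 6 7 10)(4 5 12)(9 17 13 18 15) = [0, 1, 6, 3, 5, 12, 7, 10, 8, 17, 2, 11, 4, 18, 14, 9, 16, 13, 15]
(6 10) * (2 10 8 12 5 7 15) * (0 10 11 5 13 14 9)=(0 10 6 8 12 13 14 9)(2 11 5 7 15)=[10, 1, 11, 3, 4, 7, 8, 15, 12, 0, 6, 5, 13, 14, 9, 2]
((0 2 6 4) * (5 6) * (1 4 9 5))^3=((0 2 1 4)(5 6 9))^3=(9)(0 4 1 2)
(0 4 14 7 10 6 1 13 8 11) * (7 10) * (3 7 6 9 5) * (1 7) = [4, 13, 2, 1, 14, 3, 7, 6, 11, 5, 9, 0, 12, 8, 10] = (0 4 14 10 9 5 3 1 13 8 11)(6 7)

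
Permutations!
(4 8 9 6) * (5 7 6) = (4 8 9 5 7 6) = [0, 1, 2, 3, 8, 7, 4, 6, 9, 5]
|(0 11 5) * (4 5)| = 4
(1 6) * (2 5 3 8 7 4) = [0, 6, 5, 8, 2, 3, 1, 4, 7] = (1 6)(2 5 3 8 7 4)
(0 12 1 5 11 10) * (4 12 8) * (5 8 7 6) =[7, 8, 2, 3, 12, 11, 5, 6, 4, 9, 0, 10, 1] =(0 7 6 5 11 10)(1 8 4 12)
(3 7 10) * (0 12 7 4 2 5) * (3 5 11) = (0 12 7 10 5)(2 11 3 4) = [12, 1, 11, 4, 2, 0, 6, 10, 8, 9, 5, 3, 7]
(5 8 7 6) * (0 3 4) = [3, 1, 2, 4, 0, 8, 5, 6, 7] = (0 3 4)(5 8 7 6)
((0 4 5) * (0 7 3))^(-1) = (0 3 7 5 4)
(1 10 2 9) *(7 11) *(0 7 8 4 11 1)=(0 7 1 10 2 9)(4 11 8)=[7, 10, 9, 3, 11, 5, 6, 1, 4, 0, 2, 8]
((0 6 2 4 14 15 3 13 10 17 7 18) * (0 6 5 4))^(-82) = (0 7 3 5 18 13 4 6 10 14 2 17 15)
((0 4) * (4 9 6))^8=(9)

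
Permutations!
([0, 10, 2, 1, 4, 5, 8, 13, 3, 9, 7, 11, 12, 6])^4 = (1 6 10 8 7 3 13)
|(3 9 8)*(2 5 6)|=3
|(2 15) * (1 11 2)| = 4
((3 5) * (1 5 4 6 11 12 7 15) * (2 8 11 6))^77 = (1 12 2 5 7 8 3 15 11 4)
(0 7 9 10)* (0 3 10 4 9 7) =[0, 1, 2, 10, 9, 5, 6, 7, 8, 4, 3] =(3 10)(4 9)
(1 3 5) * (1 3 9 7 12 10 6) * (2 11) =(1 9 7 12 10 6)(2 11)(3 5) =[0, 9, 11, 5, 4, 3, 1, 12, 8, 7, 6, 2, 10]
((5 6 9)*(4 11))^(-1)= ((4 11)(5 6 9))^(-1)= (4 11)(5 9 6)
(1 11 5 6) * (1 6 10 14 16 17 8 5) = (1 11)(5 10 14 16 17 8) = [0, 11, 2, 3, 4, 10, 6, 7, 5, 9, 14, 1, 12, 13, 16, 15, 17, 8]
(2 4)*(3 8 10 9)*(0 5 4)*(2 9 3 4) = (0 5 2)(3 8 10)(4 9) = [5, 1, 0, 8, 9, 2, 6, 7, 10, 4, 3]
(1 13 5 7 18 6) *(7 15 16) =(1 13 5 15 16 7 18 6) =[0, 13, 2, 3, 4, 15, 1, 18, 8, 9, 10, 11, 12, 5, 14, 16, 7, 17, 6]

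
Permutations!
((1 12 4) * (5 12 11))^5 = (12)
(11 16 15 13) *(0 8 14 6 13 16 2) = (0 8 14 6 13 11 2)(15 16) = [8, 1, 0, 3, 4, 5, 13, 7, 14, 9, 10, 2, 12, 11, 6, 16, 15]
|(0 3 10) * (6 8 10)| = |(0 3 6 8 10)| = 5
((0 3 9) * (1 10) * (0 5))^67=(0 5 9 3)(1 10)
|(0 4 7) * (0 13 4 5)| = |(0 5)(4 7 13)| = 6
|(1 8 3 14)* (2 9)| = |(1 8 3 14)(2 9)| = 4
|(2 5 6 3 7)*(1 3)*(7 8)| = 7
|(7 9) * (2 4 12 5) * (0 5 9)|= |(0 5 2 4 12 9 7)|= 7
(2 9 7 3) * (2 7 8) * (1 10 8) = (1 10 8 2 9)(3 7) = [0, 10, 9, 7, 4, 5, 6, 3, 2, 1, 8]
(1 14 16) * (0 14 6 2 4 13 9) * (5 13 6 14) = [5, 14, 4, 3, 6, 13, 2, 7, 8, 0, 10, 11, 12, 9, 16, 15, 1] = (0 5 13 9)(1 14 16)(2 4 6)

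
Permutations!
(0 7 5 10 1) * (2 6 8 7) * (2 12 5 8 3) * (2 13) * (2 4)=[12, 0, 6, 13, 2, 10, 3, 8, 7, 9, 1, 11, 5, 4]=(0 12 5 10 1)(2 6 3 13 4)(7 8)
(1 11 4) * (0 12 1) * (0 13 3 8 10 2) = (0 12 1 11 4 13 3 8 10 2) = [12, 11, 0, 8, 13, 5, 6, 7, 10, 9, 2, 4, 1, 3]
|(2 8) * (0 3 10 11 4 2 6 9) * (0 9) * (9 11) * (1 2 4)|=|(0 3 10 9 11 1 2 8 6)|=9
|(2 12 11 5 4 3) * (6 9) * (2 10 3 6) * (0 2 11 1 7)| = 10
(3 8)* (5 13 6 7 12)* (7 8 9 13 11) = [0, 1, 2, 9, 4, 11, 8, 12, 3, 13, 10, 7, 5, 6] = (3 9 13 6 8)(5 11 7 12)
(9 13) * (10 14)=(9 13)(10 14)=[0, 1, 2, 3, 4, 5, 6, 7, 8, 13, 14, 11, 12, 9, 10]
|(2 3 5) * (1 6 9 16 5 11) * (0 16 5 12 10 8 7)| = |(0 16 12 10 8 7)(1 6 9 5 2 3 11)| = 42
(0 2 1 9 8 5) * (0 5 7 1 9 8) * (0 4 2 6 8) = (0 6 8 7 1)(2 9 4) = [6, 0, 9, 3, 2, 5, 8, 1, 7, 4]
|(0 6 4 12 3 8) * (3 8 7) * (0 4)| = 6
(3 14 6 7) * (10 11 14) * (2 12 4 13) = (2 12 4 13)(3 10 11 14 6 7) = [0, 1, 12, 10, 13, 5, 7, 3, 8, 9, 11, 14, 4, 2, 6]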